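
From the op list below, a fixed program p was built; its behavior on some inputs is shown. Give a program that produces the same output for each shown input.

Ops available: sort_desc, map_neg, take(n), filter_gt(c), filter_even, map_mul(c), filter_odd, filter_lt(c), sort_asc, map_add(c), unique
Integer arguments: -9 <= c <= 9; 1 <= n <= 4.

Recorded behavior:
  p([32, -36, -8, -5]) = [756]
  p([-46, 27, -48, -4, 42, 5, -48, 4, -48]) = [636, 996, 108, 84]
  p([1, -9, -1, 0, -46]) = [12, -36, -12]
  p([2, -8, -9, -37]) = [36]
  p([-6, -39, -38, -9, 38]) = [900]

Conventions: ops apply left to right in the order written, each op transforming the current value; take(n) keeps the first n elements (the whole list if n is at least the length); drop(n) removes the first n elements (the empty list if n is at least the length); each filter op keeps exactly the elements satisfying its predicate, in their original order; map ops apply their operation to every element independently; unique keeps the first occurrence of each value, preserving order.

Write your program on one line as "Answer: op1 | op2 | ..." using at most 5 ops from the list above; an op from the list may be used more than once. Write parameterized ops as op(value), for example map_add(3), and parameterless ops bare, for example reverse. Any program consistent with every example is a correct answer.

map_mul(-4) | filter_lt(9) | map_add(2) | map_mul(-6)

Check, running the answer program on each example:
  [32, -36, -8, -5] -> [-128, 144, 32, 20] -> [-128] -> [-126] -> [756]
  [-46, 27, -48, -4, 42, 5, -48, 4, -48] -> [184, -108, 192, 16, -168, -20, 192, -16, 192] -> [-108, -168, -20, -16] -> [-106, -166, -18, -14] -> [636, 996, 108, 84]
  [1, -9, -1, 0, -46] -> [-4, 36, 4, 0, 184] -> [-4, 4, 0] -> [-2, 6, 2] -> [12, -36, -12]
  [2, -8, -9, -37] -> [-8, 32, 36, 148] -> [-8] -> [-6] -> [36]
  [-6, -39, -38, -9, 38] -> [24, 156, 152, 36, -152] -> [-152] -> [-150] -> [900]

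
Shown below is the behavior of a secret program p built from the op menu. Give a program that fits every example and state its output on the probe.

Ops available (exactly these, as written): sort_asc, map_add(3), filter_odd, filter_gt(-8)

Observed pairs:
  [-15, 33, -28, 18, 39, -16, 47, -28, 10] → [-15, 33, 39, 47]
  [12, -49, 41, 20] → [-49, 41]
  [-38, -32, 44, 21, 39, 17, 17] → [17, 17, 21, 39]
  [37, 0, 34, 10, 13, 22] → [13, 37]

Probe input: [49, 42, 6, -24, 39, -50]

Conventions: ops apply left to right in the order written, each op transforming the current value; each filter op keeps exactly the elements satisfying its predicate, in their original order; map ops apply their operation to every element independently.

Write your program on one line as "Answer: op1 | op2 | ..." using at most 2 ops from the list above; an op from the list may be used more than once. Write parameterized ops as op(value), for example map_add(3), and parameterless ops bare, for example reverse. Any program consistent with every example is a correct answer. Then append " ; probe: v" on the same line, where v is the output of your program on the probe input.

filter_odd | sort_asc ; probe: [39, 49]

Check, running the answer program on each example:
  [-15, 33, -28, 18, 39, -16, 47, -28, 10] -> [-15, 33, 39, 47] -> [-15, 33, 39, 47]
  [12, -49, 41, 20] -> [-49, 41] -> [-49, 41]
  [-38, -32, 44, 21, 39, 17, 17] -> [21, 39, 17, 17] -> [17, 17, 21, 39]
  [37, 0, 34, 10, 13, 22] -> [37, 13] -> [13, 37]
  probe: [49, 42, 6, -24, 39, -50] -> [49, 39] -> [39, 49]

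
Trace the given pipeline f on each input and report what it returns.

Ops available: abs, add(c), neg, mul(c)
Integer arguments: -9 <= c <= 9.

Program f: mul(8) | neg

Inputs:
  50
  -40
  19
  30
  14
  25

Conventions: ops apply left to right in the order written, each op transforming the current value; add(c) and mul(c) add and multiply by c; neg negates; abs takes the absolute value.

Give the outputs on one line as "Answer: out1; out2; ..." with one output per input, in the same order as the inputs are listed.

Execution, op by op:
  50 -> 400 -> -400
  -40 -> -320 -> 320
  19 -> 152 -> -152
  30 -> 240 -> -240
  14 -> 112 -> -112
  25 -> 200 -> -200

-400; 320; -152; -240; -112; -200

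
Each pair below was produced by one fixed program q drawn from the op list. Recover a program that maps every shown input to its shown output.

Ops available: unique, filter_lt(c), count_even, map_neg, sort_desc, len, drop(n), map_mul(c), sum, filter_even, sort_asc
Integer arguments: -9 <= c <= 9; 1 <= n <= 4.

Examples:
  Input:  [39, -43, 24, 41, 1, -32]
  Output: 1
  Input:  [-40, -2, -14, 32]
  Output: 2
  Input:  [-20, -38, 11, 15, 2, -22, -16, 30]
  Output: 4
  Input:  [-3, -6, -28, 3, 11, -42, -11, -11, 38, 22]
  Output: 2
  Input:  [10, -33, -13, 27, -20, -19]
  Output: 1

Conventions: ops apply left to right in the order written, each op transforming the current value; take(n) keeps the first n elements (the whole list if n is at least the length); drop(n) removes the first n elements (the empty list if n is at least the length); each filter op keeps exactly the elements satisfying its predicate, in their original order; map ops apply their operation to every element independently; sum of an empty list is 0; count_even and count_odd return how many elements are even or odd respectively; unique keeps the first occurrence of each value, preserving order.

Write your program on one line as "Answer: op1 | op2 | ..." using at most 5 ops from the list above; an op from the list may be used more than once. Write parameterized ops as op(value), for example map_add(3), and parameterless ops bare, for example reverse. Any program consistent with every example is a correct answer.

filter_lt(4) | filter_lt(-8) | sort_desc | count_even

Check, running the answer program on each example:
  [39, -43, 24, 41, 1, -32] -> [-43, 1, -32] -> [-43, -32] -> [-32, -43] -> 1
  [-40, -2, -14, 32] -> [-40, -2, -14] -> [-40, -14] -> [-14, -40] -> 2
  [-20, -38, 11, 15, 2, -22, -16, 30] -> [-20, -38, 2, -22, -16] -> [-20, -38, -22, -16] -> [-16, -20, -22, -38] -> 4
  [-3, -6, -28, 3, 11, -42, -11, -11, 38, 22] -> [-3, -6, -28, 3, -42, -11, -11] -> [-28, -42, -11, -11] -> [-11, -11, -28, -42] -> 2
  [10, -33, -13, 27, -20, -19] -> [-33, -13, -20, -19] -> [-33, -13, -20, -19] -> [-13, -19, -20, -33] -> 1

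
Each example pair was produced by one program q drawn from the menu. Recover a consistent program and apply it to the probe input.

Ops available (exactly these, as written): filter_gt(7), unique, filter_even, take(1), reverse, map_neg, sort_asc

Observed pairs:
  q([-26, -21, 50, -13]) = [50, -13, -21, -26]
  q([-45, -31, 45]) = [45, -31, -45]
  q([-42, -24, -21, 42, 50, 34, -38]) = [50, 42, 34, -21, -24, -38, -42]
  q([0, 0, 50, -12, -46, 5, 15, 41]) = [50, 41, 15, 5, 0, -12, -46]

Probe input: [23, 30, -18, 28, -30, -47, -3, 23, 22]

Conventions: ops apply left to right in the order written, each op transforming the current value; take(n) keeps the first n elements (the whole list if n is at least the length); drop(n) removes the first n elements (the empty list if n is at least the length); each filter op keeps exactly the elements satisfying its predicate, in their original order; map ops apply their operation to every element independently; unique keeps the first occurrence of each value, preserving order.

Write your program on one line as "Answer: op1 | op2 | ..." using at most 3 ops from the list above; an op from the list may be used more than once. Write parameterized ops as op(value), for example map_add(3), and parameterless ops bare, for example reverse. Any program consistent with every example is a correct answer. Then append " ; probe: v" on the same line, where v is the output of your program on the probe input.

unique | sort_asc | reverse ; probe: [30, 28, 23, 22, -3, -18, -30, -47]

Check, running the answer program on each example:
  [-26, -21, 50, -13] -> [-26, -21, 50, -13] -> [-26, -21, -13, 50] -> [50, -13, -21, -26]
  [-45, -31, 45] -> [-45, -31, 45] -> [-45, -31, 45] -> [45, -31, -45]
  [-42, -24, -21, 42, 50, 34, -38] -> [-42, -24, -21, 42, 50, 34, -38] -> [-42, -38, -24, -21, 34, 42, 50] -> [50, 42, 34, -21, -24, -38, -42]
  [0, 0, 50, -12, -46, 5, 15, 41] -> [0, 50, -12, -46, 5, 15, 41] -> [-46, -12, 0, 5, 15, 41, 50] -> [50, 41, 15, 5, 0, -12, -46]
  probe: [23, 30, -18, 28, -30, -47, -3, 23, 22] -> [23, 30, -18, 28, -30, -47, -3, 22] -> [-47, -30, -18, -3, 22, 23, 28, 30] -> [30, 28, 23, 22, -3, -18, -30, -47]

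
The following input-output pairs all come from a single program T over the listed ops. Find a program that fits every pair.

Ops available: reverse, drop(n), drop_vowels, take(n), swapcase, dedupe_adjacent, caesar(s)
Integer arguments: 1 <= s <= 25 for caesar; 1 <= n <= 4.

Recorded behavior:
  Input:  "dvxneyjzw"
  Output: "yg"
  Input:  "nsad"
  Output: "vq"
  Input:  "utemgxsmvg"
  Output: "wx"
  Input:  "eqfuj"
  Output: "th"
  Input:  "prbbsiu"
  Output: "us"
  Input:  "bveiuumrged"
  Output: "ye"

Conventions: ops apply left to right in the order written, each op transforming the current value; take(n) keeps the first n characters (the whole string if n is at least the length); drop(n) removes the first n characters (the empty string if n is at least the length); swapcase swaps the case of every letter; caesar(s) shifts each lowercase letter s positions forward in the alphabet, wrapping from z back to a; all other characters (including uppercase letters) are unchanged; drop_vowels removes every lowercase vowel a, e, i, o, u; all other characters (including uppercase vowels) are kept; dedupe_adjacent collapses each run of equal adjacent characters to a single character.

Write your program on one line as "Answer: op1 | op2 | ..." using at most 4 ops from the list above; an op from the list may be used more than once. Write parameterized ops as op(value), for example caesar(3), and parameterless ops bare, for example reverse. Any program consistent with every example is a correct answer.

caesar(3) | take(2) | reverse

Check, running the answer program on each example:
  "dvxneyjzw" -> "gyaqhbmcz" -> "gy" -> "yg"
  "nsad" -> "qvdg" -> "qv" -> "vq"
  "utemgxsmvg" -> "xwhpjavpyj" -> "xw" -> "wx"
  "eqfuj" -> "htixm" -> "ht" -> "th"
  "prbbsiu" -> "sueevlx" -> "su" -> "us"
  "bveiuumrged" -> "eyhlxxpujhg" -> "ey" -> "ye"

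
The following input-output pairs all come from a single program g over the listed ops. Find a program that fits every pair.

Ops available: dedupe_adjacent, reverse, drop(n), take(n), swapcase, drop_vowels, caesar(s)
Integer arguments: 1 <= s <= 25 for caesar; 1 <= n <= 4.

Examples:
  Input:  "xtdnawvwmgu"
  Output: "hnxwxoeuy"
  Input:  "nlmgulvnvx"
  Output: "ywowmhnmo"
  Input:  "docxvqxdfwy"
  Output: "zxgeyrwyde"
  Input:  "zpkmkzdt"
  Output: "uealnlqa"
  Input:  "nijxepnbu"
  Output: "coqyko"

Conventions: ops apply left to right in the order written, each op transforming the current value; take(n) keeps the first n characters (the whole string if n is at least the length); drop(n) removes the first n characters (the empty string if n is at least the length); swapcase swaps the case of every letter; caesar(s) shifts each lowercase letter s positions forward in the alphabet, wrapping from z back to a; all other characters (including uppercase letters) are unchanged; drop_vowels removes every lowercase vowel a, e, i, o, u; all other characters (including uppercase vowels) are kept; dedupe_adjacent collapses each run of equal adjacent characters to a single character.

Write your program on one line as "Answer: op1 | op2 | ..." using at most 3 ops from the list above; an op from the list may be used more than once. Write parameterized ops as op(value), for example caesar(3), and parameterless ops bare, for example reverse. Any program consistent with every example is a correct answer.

drop_vowels | reverse | caesar(1)

Check, running the answer program on each example:
  "xtdnawvwmgu" -> "xtdnwvwmg" -> "gmwvwndtx" -> "hnxwxoeuy"
  "nlmgulvnvx" -> "nlmglvnvx" -> "xvnvlgmln" -> "ywowmhnmo"
  "docxvqxdfwy" -> "dcxvqxdfwy" -> "ywfdxqvxcd" -> "zxgeyrwyde"
  "zpkmkzdt" -> "zpkmkzdt" -> "tdzkmkpz" -> "uealnlqa"
  "nijxepnbu" -> "njxpnb" -> "bnpxjn" -> "coqyko"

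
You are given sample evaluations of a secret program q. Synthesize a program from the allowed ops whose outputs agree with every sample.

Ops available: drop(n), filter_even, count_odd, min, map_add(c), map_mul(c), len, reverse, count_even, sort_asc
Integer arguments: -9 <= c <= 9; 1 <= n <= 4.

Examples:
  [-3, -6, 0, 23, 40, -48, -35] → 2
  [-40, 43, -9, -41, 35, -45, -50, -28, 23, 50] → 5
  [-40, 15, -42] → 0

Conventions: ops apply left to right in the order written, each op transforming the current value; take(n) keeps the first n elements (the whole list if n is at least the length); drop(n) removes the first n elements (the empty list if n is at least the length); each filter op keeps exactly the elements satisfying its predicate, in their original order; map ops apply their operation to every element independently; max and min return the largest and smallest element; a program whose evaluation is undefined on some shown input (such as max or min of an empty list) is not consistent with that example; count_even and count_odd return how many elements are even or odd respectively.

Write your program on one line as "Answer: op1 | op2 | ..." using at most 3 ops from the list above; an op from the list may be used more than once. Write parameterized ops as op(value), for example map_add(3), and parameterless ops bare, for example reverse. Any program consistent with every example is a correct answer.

drop(2) | count_odd

Check, running the answer program on each example:
  [-3, -6, 0, 23, 40, -48, -35] -> [0, 23, 40, -48, -35] -> 2
  [-40, 43, -9, -41, 35, -45, -50, -28, 23, 50] -> [-9, -41, 35, -45, -50, -28, 23, 50] -> 5
  [-40, 15, -42] -> [-42] -> 0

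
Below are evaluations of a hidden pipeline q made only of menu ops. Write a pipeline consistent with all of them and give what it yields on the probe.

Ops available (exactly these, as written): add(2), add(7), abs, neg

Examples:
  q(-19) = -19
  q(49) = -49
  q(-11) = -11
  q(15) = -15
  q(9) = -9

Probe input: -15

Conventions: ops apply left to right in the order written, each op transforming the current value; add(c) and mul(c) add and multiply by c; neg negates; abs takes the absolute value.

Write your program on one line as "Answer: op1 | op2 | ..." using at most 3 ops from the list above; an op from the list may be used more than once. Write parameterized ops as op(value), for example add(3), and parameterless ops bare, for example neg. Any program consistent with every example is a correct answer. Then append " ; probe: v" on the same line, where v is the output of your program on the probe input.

abs | neg ; probe: -15

Check, running the answer program on each example:
  -19 -> 19 -> -19
  49 -> 49 -> -49
  -11 -> 11 -> -11
  15 -> 15 -> -15
  9 -> 9 -> -9
  probe: -15 -> 15 -> -15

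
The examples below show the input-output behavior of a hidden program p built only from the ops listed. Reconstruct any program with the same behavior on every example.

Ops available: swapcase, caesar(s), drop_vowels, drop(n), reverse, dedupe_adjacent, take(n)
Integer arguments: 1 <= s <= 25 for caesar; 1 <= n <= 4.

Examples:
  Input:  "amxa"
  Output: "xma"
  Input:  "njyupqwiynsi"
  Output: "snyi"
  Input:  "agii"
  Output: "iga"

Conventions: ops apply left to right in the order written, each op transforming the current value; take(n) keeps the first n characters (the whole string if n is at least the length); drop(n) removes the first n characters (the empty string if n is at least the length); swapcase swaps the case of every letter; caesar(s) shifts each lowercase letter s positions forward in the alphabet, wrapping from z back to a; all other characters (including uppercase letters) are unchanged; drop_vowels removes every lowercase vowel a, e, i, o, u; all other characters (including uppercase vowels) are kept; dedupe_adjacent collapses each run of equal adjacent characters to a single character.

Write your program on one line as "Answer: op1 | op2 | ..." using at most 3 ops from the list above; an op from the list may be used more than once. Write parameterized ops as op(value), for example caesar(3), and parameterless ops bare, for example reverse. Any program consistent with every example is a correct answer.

reverse | drop(1) | take(4)

Check, running the answer program on each example:
  "amxa" -> "axma" -> "xma" -> "xma"
  "njyupqwiynsi" -> "isnyiwqpuyjn" -> "snyiwqpuyjn" -> "snyi"
  "agii" -> "iiga" -> "iga" -> "iga"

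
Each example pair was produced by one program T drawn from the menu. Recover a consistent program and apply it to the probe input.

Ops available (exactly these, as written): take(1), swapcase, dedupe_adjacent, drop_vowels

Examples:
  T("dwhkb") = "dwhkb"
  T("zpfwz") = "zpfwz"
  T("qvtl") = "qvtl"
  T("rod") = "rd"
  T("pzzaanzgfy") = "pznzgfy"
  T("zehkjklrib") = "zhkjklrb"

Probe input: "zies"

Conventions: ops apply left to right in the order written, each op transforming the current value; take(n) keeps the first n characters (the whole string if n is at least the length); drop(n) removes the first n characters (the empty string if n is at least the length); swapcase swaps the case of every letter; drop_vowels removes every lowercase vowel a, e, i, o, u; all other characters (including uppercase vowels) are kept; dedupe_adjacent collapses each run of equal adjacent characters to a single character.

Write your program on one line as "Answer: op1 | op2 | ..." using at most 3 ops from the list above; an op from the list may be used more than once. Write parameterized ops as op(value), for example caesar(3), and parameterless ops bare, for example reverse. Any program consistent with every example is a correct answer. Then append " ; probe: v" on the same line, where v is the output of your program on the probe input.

dedupe_adjacent | drop_vowels ; probe: "zs"

Check, running the answer program on each example:
  "dwhkb" -> "dwhkb" -> "dwhkb"
  "zpfwz" -> "zpfwz" -> "zpfwz"
  "qvtl" -> "qvtl" -> "qvtl"
  "rod" -> "rod" -> "rd"
  "pzzaanzgfy" -> "pzanzgfy" -> "pznzgfy"
  "zehkjklrib" -> "zehkjklrib" -> "zhkjklrb"
  probe: "zies" -> "zies" -> "zs"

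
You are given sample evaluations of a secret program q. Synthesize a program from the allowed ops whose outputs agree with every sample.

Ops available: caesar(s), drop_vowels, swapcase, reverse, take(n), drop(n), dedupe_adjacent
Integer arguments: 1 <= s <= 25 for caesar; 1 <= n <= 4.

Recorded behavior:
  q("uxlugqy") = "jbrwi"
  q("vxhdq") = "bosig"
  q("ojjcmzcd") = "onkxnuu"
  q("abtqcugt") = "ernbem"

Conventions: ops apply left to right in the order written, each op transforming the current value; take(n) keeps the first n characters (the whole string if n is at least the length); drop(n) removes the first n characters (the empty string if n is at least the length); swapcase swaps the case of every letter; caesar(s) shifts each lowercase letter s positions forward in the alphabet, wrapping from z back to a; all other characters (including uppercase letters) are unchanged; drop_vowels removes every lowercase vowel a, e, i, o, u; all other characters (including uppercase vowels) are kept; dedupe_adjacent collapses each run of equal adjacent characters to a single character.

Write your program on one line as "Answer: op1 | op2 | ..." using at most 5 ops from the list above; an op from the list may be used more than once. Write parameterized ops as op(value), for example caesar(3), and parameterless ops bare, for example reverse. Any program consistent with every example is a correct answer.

reverse | drop_vowels | caesar(3) | caesar(25) | caesar(9)

Check, running the answer program on each example:
  "uxlugqy" -> "yqgulxu" -> "yqglx" -> "btjoa" -> "asinz" -> "jbrwi"
  "vxhdq" -> "qdhxv" -> "qdhxv" -> "tgkay" -> "sfjzx" -> "bosig"
  "ojjcmzcd" -> "dczmcjjo" -> "dczmcjj" -> "gfcpfmm" -> "feboell" -> "onkxnuu"
  "abtqcugt" -> "tgucqtba" -> "tgcqtb" -> "wjftwe" -> "viesvd" -> "ernbem"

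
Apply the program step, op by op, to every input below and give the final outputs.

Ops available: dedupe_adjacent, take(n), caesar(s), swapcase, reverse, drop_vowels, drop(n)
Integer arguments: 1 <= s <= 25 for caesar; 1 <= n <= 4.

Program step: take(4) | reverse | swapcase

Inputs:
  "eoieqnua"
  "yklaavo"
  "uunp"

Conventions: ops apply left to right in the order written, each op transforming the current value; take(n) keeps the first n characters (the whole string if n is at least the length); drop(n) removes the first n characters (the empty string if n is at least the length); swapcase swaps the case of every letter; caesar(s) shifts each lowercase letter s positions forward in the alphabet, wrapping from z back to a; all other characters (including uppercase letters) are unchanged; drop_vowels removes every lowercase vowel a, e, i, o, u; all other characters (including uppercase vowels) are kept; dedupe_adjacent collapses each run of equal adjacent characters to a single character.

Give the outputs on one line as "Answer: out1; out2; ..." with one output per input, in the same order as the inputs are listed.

"EIOE"; "ALKY"; "PNUU"

Execution, op by op:
  "eoieqnua" -> "eoie" -> "eioe" -> "EIOE"
  "yklaavo" -> "ykla" -> "alky" -> "ALKY"
  "uunp" -> "uunp" -> "pnuu" -> "PNUU"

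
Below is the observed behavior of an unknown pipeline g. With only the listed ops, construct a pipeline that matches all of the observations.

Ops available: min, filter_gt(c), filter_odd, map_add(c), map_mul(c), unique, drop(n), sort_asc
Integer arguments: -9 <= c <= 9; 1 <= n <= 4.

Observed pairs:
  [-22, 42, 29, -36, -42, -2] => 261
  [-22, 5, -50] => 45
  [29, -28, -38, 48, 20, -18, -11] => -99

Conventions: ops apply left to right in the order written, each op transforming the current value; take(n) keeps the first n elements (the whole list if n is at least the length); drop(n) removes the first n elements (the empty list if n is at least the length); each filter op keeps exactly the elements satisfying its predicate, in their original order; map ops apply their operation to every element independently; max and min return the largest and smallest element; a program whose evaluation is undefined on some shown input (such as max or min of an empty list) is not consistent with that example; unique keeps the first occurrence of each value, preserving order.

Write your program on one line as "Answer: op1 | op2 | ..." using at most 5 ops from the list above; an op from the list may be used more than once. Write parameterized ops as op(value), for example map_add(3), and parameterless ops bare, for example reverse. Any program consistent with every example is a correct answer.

sort_asc | map_mul(3) | filter_odd | map_mul(3) | min

Check, running the answer program on each example:
  [-22, 42, 29, -36, -42, -2] -> [-42, -36, -22, -2, 29, 42] -> [-126, -108, -66, -6, 87, 126] -> [87] -> [261] -> 261
  [-22, 5, -50] -> [-50, -22, 5] -> [-150, -66, 15] -> [15] -> [45] -> 45
  [29, -28, -38, 48, 20, -18, -11] -> [-38, -28, -18, -11, 20, 29, 48] -> [-114, -84, -54, -33, 60, 87, 144] -> [-33, 87] -> [-99, 261] -> -99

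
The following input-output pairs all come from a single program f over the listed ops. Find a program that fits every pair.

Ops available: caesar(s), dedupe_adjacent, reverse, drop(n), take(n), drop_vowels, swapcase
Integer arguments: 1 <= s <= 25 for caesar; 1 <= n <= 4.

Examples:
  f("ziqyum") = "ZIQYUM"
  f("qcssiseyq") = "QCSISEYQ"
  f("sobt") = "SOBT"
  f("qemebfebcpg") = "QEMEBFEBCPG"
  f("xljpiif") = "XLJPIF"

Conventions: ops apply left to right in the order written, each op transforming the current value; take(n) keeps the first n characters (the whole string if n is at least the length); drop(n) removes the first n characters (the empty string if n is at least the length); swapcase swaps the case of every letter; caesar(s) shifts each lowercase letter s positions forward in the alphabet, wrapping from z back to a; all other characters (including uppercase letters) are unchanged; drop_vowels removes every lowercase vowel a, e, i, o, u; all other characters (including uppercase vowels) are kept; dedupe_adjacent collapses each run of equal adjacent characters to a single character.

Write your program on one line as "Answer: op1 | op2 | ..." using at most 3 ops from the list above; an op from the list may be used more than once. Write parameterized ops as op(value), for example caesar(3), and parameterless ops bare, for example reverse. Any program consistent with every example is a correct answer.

swapcase | dedupe_adjacent

Check, running the answer program on each example:
  "ziqyum" -> "ZIQYUM" -> "ZIQYUM"
  "qcssiseyq" -> "QCSSISEYQ" -> "QCSISEYQ"
  "sobt" -> "SOBT" -> "SOBT"
  "qemebfebcpg" -> "QEMEBFEBCPG" -> "QEMEBFEBCPG"
  "xljpiif" -> "XLJPIIF" -> "XLJPIF"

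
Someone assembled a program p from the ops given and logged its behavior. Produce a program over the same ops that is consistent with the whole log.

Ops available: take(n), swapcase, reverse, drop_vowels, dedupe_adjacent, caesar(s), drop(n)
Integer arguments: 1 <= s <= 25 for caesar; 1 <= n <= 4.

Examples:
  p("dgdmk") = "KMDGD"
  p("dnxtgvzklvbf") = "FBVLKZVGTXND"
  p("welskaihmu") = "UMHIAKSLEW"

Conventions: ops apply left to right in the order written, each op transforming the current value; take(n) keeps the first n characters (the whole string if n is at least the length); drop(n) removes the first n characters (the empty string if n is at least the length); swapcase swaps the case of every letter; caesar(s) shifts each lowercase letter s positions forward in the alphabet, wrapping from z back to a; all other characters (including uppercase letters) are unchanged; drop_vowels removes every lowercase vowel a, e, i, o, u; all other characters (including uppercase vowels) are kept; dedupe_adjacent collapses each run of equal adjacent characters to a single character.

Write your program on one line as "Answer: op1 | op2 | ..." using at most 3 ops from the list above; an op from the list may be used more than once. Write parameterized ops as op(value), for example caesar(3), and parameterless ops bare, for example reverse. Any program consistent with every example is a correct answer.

swapcase | reverse

Check, running the answer program on each example:
  "dgdmk" -> "DGDMK" -> "KMDGD"
  "dnxtgvzklvbf" -> "DNXTGVZKLVBF" -> "FBVLKZVGTXND"
  "welskaihmu" -> "WELSKAIHMU" -> "UMHIAKSLEW"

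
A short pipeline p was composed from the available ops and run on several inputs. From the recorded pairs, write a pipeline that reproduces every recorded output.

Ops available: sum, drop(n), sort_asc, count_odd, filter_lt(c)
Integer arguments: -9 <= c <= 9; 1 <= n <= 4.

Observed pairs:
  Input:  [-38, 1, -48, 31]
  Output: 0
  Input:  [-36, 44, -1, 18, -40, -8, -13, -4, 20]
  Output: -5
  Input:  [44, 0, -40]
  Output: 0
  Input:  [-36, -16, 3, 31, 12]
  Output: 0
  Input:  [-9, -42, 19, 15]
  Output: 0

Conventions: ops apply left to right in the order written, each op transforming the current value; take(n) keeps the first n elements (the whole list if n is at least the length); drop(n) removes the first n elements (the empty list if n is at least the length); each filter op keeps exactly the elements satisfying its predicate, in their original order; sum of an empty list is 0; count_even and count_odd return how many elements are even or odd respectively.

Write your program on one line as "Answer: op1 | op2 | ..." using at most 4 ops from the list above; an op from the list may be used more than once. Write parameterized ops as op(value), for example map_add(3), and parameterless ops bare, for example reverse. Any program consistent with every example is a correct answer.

sort_asc | filter_lt(8) | drop(4) | sum

Check, running the answer program on each example:
  [-38, 1, -48, 31] -> [-48, -38, 1, 31] -> [-48, -38, 1] -> [] -> 0
  [-36, 44, -1, 18, -40, -8, -13, -4, 20] -> [-40, -36, -13, -8, -4, -1, 18, 20, 44] -> [-40, -36, -13, -8, -4, -1] -> [-4, -1] -> -5
  [44, 0, -40] -> [-40, 0, 44] -> [-40, 0] -> [] -> 0
  [-36, -16, 3, 31, 12] -> [-36, -16, 3, 12, 31] -> [-36, -16, 3] -> [] -> 0
  [-9, -42, 19, 15] -> [-42, -9, 15, 19] -> [-42, -9] -> [] -> 0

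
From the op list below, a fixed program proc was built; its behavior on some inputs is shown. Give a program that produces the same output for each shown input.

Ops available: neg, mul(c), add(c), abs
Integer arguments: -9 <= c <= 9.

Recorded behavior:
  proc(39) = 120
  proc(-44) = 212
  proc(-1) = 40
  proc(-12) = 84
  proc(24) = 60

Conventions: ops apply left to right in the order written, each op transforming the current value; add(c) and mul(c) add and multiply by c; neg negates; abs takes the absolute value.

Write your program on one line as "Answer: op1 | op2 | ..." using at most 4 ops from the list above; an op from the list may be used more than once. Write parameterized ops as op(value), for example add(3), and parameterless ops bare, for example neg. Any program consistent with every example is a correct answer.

add(-9) | abs | mul(-4) | mul(-1)

Check, running the answer program on each example:
  39 -> 30 -> 30 -> -120 -> 120
  -44 -> -53 -> 53 -> -212 -> 212
  -1 -> -10 -> 10 -> -40 -> 40
  -12 -> -21 -> 21 -> -84 -> 84
  24 -> 15 -> 15 -> -60 -> 60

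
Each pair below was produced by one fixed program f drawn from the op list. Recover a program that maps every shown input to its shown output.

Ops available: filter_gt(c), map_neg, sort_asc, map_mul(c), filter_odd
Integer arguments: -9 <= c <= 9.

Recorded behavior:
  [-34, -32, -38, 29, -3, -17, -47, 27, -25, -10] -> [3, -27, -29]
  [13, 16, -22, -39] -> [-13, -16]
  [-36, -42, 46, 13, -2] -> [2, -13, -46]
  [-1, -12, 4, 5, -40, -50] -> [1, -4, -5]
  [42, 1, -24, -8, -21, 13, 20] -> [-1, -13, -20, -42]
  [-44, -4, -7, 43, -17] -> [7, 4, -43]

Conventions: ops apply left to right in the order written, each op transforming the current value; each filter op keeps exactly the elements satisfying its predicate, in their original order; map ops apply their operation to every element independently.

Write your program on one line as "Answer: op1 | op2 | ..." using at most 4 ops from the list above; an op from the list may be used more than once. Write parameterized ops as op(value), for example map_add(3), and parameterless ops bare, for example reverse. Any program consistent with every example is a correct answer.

filter_gt(-8) | sort_asc | map_neg

Check, running the answer program on each example:
  [-34, -32, -38, 29, -3, -17, -47, 27, -25, -10] -> [29, -3, 27] -> [-3, 27, 29] -> [3, -27, -29]
  [13, 16, -22, -39] -> [13, 16] -> [13, 16] -> [-13, -16]
  [-36, -42, 46, 13, -2] -> [46, 13, -2] -> [-2, 13, 46] -> [2, -13, -46]
  [-1, -12, 4, 5, -40, -50] -> [-1, 4, 5] -> [-1, 4, 5] -> [1, -4, -5]
  [42, 1, -24, -8, -21, 13, 20] -> [42, 1, 13, 20] -> [1, 13, 20, 42] -> [-1, -13, -20, -42]
  [-44, -4, -7, 43, -17] -> [-4, -7, 43] -> [-7, -4, 43] -> [7, 4, -43]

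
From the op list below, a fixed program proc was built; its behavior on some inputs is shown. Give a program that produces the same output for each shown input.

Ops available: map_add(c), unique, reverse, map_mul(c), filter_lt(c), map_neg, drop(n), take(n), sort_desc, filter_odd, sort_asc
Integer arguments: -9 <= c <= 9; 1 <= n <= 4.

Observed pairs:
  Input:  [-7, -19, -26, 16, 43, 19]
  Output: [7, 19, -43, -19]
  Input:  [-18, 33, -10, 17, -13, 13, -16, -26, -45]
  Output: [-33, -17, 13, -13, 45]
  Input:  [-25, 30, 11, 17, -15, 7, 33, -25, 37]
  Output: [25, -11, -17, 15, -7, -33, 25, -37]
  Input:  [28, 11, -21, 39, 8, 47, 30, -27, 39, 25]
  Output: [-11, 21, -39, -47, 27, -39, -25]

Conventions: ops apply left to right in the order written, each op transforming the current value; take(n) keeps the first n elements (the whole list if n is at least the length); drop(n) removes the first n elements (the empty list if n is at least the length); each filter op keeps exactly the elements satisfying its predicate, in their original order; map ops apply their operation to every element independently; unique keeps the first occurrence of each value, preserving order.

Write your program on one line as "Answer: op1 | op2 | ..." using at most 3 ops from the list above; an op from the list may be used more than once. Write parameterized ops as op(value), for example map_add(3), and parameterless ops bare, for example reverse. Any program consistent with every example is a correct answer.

map_neg | filter_odd

Check, running the answer program on each example:
  [-7, -19, -26, 16, 43, 19] -> [7, 19, 26, -16, -43, -19] -> [7, 19, -43, -19]
  [-18, 33, -10, 17, -13, 13, -16, -26, -45] -> [18, -33, 10, -17, 13, -13, 16, 26, 45] -> [-33, -17, 13, -13, 45]
  [-25, 30, 11, 17, -15, 7, 33, -25, 37] -> [25, -30, -11, -17, 15, -7, -33, 25, -37] -> [25, -11, -17, 15, -7, -33, 25, -37]
  [28, 11, -21, 39, 8, 47, 30, -27, 39, 25] -> [-28, -11, 21, -39, -8, -47, -30, 27, -39, -25] -> [-11, 21, -39, -47, 27, -39, -25]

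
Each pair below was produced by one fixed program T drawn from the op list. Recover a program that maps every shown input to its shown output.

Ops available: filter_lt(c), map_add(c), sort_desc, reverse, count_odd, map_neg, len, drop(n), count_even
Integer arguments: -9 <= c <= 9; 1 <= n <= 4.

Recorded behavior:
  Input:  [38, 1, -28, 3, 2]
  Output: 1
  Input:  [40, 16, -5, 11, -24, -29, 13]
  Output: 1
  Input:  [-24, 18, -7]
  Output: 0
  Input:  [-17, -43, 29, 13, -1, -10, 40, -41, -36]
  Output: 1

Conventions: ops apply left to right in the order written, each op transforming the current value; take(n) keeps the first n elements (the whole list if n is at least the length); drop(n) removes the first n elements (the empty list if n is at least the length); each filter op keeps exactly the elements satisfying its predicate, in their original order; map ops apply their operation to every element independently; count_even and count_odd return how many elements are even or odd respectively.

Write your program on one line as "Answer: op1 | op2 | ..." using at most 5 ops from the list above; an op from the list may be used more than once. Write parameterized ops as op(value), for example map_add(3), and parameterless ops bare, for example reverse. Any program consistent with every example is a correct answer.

map_neg | drop(4) | filter_lt(0) | map_neg | len

Check, running the answer program on each example:
  [38, 1, -28, 3, 2] -> [-38, -1, 28, -3, -2] -> [-2] -> [-2] -> [2] -> 1
  [40, 16, -5, 11, -24, -29, 13] -> [-40, -16, 5, -11, 24, 29, -13] -> [24, 29, -13] -> [-13] -> [13] -> 1
  [-24, 18, -7] -> [24, -18, 7] -> [] -> [] -> [] -> 0
  [-17, -43, 29, 13, -1, -10, 40, -41, -36] -> [17, 43, -29, -13, 1, 10, -40, 41, 36] -> [1, 10, -40, 41, 36] -> [-40] -> [40] -> 1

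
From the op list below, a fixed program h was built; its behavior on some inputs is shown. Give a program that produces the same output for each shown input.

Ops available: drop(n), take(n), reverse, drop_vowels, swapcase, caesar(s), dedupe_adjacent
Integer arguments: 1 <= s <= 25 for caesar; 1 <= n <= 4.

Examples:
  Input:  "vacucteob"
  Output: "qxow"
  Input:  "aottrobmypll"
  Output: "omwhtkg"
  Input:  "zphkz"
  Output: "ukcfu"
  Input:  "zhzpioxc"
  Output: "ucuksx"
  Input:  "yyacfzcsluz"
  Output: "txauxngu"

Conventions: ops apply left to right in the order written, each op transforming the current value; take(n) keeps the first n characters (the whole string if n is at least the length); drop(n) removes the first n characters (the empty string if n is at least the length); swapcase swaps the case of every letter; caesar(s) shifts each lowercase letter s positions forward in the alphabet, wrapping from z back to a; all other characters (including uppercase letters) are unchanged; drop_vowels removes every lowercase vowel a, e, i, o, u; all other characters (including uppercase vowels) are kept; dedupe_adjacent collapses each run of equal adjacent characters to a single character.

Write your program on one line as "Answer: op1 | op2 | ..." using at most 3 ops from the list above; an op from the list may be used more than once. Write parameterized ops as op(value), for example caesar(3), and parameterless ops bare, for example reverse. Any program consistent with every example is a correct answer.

drop_vowels | dedupe_adjacent | caesar(21)

Check, running the answer program on each example:
  "vacucteob" -> "vcctb" -> "vctb" -> "qxow"
  "aottrobmypll" -> "ttrbmypll" -> "trbmypl" -> "omwhtkg"
  "zphkz" -> "zphkz" -> "zphkz" -> "ukcfu"
  "zhzpioxc" -> "zhzpxc" -> "zhzpxc" -> "ucuksx"
  "yyacfzcsluz" -> "yycfzcslz" -> "ycfzcslz" -> "txauxngu"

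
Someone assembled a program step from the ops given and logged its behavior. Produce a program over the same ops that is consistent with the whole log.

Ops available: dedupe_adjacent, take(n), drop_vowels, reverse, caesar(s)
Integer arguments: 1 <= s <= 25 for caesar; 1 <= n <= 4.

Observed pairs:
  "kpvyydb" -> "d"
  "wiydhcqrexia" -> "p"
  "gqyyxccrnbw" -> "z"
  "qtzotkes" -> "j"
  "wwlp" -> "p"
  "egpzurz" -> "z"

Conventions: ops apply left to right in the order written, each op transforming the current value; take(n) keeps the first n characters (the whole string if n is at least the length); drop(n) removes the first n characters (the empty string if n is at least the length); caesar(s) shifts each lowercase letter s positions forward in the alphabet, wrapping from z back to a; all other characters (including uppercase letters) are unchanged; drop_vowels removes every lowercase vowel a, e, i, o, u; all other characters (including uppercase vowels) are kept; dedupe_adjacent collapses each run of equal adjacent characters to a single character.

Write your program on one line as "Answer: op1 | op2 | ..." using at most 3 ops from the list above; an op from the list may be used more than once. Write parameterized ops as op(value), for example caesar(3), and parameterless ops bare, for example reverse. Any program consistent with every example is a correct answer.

drop_vowels | caesar(19) | take(1)

Check, running the answer program on each example:
  "kpvyydb" -> "kpvyydb" -> "diorrwu" -> "d"
  "wiydhcqrexia" -> "wydhcqrx" -> "prwavjkq" -> "p"
  "gqyyxccrnbw" -> "gqyyxccrnbw" -> "zjrrqvvkgup" -> "z"
  "qtzotkes" -> "qtztks" -> "jmsmdl" -> "j"
  "wwlp" -> "wwlp" -> "ppei" -> "p"
  "egpzurz" -> "gpzrz" -> "zisks" -> "z"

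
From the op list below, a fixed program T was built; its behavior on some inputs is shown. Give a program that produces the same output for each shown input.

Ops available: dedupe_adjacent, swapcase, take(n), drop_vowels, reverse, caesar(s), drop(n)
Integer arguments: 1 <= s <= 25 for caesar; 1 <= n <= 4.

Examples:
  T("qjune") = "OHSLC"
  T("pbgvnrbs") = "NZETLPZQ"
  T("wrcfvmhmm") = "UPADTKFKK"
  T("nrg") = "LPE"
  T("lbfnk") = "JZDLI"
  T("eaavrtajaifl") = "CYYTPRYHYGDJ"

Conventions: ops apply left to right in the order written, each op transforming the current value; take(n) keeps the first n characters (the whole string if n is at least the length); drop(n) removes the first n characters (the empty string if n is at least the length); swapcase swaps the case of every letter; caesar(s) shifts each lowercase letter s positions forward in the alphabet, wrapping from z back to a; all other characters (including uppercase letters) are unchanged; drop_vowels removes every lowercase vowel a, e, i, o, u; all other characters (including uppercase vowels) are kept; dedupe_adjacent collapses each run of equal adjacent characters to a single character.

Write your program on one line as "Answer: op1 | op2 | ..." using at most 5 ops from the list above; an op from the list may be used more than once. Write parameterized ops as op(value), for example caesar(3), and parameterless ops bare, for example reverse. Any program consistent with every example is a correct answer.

reverse | caesar(13) | caesar(11) | swapcase | reverse

Check, running the answer program on each example:
  "qjune" -> "enujq" -> "rahwd" -> "clsho" -> "CLSHO" -> "OHSLC"
  "pbgvnrbs" -> "sbrnvgbp" -> "foeaitoc" -> "qzpltezn" -> "QZPLTEZN" -> "NZETLPZQ"
  "wrcfvmhmm" -> "mmhmvfcrw" -> "zzuzispej" -> "kkfktdapu" -> "KKFKTDAPU" -> "UPADTKFKK"
  "nrg" -> "grn" -> "tea" -> "epl" -> "EPL" -> "LPE"
  "lbfnk" -> "knfbl" -> "xasoy" -> "ildzj" -> "ILDZJ" -> "JZDLI"
  "eaavrtajaifl" -> "lfiajatrvaae" -> "ysvnwngeinnr" -> "jdgyhyrptyyc" -> "JDGYHYRPTYYC" -> "CYYTPRYHYGDJ"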